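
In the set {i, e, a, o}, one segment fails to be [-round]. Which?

o

/o/ is the mid back rounded tense vowel, which is [+round]; the rest — /i, a, e/ — are [-round].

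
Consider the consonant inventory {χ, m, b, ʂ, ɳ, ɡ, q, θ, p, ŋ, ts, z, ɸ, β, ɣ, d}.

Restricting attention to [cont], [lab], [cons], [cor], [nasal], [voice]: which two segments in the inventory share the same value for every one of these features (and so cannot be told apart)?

/ʂ/ (voiceless retroflex fricative) and /θ/ (voiceless dental fricative) are both [+continuant], [−labial], [+consonantal], [+coronal], [−nasal], [−voice], so none of the listed features separates them. (They do differ in [strident], [anterior] and [distributed], which are not among the given features.) Every other pair in the inventory differs on at least one listed feature.

ʂ, θ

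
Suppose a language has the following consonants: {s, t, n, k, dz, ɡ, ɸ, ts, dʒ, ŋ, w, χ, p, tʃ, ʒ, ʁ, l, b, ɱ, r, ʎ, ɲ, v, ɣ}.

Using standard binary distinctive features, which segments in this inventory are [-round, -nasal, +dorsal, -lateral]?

Checking each segment against [-round], [-nasal], [+dorsal], [-lateral]: /k/ (voiceless velar stop), /ɡ/ (voiced velar stop), /χ/ (voiceless uvular fricative), /ʁ/ (voiced uvular fricative), /ɣ/ (voiced velar fricative) satisfy every feature; every other segment in the inventory fails at least one.

k, ɡ, χ, ʁ, ɣ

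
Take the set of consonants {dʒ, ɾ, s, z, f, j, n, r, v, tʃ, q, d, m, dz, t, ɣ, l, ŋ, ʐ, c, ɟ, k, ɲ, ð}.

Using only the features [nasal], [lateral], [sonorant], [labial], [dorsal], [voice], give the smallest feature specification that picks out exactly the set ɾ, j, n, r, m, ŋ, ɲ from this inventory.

[+sonorant, -lateral]

The class [+sonorant], [-lateral] has exactly /ɾ, j, n, r, m, ŋ, ɲ/ as its extension in this inventory. No smaller conjunction from the listed features achieves this: [-lateral] alone would also admit /dʒ, s, z, f, …/; [+sonorant] alone would also admit /l/; and checking the remaining single features turns up none with this extension.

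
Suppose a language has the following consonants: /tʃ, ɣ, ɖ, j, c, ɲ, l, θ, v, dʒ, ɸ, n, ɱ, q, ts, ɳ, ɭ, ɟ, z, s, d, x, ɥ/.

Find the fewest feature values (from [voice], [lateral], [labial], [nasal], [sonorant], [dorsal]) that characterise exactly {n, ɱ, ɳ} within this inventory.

The class [+nasal], [−dorsal] has exactly /n, ɱ, ɳ/ as its extension in this inventory. No smaller conjunction from the listed features achieves this: [−dorsal] alone would also admit /tʃ, ɖ, l, θ, …/; [+nasal] alone would also admit /ɲ/; and checking the remaining single features turns up none with this extension.

[+nasal, −dorsal]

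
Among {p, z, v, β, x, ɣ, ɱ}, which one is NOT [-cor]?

Every segment except /z/ is [-coronal]. /z/ (voiced alveolar fricative) is [+coronal], so it is the exception.

z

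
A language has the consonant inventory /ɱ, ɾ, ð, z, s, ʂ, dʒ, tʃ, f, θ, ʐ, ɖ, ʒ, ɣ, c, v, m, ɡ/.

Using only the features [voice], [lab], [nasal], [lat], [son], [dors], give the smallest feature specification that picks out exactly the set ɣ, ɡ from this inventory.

[+voice, +dors]

Every target segment is [+voice], [+dorsal]; each remaining inventory member fails at least one of these. Each conjunct is needed — [+dorsal] alone would also admit /c/; [+voice] alone would also admit /ɱ, ɾ, ð, z, …/ — and no other single listed feature has exactly this extension, so two is the minimum.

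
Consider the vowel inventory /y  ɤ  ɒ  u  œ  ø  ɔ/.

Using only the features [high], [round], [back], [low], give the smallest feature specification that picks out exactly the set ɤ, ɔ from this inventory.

/ɤ, ɔ/ are all [−high], [−low], [+back], and no other segment in the inventory matches all three values. Dropping any one of them over-generates: [−low, +back] alone would also admit /u/; [−high, +back] alone would also admit /ɒ/; [−high, −low] alone would also admit /œ, ø/. No other combination of two listed features picks out exactly this set either, so fewer than three features will not do.

[−high, −low, +back]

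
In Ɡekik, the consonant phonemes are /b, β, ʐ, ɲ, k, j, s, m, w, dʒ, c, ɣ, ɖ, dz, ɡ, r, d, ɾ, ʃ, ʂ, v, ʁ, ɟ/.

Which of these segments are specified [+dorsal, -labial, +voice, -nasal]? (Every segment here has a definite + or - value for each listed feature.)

j, ɣ, ɡ, ʁ, ɟ

Checking each segment against [+dorsal], [-labial], [+voice], [-nasal]: /j/ (palatal glide), /ɣ/ (voiced velar fricative), /ɡ/ (voiced velar stop), /ʁ/ (voiced uvular fricative), /ɟ/ (voiced palatal stop) satisfy every feature; every other segment in the inventory fails at least one.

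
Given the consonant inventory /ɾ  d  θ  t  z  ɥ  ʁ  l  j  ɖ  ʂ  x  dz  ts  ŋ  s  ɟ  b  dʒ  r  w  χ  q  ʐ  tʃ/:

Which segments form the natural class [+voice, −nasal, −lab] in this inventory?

Eliminate segments failing any feature: /θ, t, ʂ, x, ts, s, χ, q, tʃ/ are [−voice]; /ɥ, b, w/ are [+labial]; /ŋ/ is [+nasal]. The remaining /ɾ, d, z, ʁ, l, j, ɖ, dz, ɟ, dʒ, r, ʐ/ satisfy [+voice], [−nasal], [−labial].

ɾ, d, z, ʁ, l, j, ɖ, dz, ɟ, dʒ, r, ʐ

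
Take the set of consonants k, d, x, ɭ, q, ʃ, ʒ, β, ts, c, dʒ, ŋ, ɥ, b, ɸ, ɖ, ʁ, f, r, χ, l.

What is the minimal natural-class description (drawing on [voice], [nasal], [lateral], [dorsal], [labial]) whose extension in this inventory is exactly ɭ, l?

The target set is precisely the extension of [+lateral] in this inventory.

[+lateral]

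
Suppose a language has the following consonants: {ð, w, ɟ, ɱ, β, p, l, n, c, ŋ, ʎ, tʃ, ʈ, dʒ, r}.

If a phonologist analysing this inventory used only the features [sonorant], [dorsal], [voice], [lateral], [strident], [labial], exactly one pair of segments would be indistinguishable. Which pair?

r, n

On the given features, /r/ and /n/ have an identical profile: [+sonorant], [−dorsal], [+voice], [−lateral], [−strident], [−labial]. No other two segments in the inventory coincide on all 6 features. (They do differ in [nasal] and [continuant], which are not among the given features.)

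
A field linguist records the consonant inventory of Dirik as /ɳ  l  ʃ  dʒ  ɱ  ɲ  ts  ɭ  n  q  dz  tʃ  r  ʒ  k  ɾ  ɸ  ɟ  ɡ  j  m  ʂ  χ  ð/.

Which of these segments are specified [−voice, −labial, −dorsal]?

ʃ, ts, tʃ, ʂ

Checking each segment against [−voice], [−labial], [−dorsal]: /ʃ/ (voiceless postalveolar fricative), /ts/ (voiceless alveolar affricate), /tʃ/ (voiceless postalveolar affricate), /ʂ/ (voiceless retroflex fricative) satisfy every feature; every other segment in the inventory fails at least one.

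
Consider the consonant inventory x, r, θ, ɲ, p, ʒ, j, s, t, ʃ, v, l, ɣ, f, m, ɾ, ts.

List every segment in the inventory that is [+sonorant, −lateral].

r, ɲ, j, m, ɾ

Checking each segment against [+sonorant], [−lateral]: /r/ (alveolar trill), /ɲ/ (palatal nasal), /j/ (palatal glide), /m/ (bilabial nasal), /ɾ/ (alveolar tap) satisfy every feature; every other segment in the inventory fails at least one.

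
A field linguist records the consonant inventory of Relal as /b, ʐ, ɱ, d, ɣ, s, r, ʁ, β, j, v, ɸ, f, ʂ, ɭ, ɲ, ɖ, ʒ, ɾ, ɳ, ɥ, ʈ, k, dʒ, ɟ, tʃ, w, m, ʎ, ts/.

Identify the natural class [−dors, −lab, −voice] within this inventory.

s, ʂ, ʈ, tʃ, ts

Checking each segment against [−dorsal], [−labial], [−voice]: /s/ (voiceless alveolar fricative), /ʂ/ (voiceless retroflex fricative), /ʈ/ (voiceless retroflex stop), /tʃ/ (voiceless postalveolar affricate), /ts/ (voiceless alveolar affricate) satisfy every feature; every other segment in the inventory fails at least one.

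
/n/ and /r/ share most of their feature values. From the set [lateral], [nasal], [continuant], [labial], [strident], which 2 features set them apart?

[nasal], [continuant]

/n/ is the alveolar nasal and /r/ is the alveolar trill. Both are [−lateral], [−labial], [−strident]. /n/ is [+nasal] while /r/ is [−nasal]; /n/ is [−continuant] while /r/ is [+continuant], so the distinguishing features are [nasal], [continuant].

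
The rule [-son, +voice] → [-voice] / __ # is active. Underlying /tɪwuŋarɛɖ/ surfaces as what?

Only the final segment /ɖ/ is both word-final and matches the structural description. It is a voiced retroflex stop, so [-son, +voice] holds; changing it to [-voice] with all other features held fixed yields /ʈ/ (voiceless retroflex stop). No other segment meets both the structural description and the environment, so the output is [tɪwuŋarɛʈ].

[tɪwuŋarɛʈ]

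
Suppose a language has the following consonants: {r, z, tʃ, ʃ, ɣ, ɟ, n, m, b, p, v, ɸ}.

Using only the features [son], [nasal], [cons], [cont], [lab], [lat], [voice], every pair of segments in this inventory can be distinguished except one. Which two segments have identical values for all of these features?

On the given features, /ɣ/ and /z/ have an identical profile: [−sonorant], [−nasal], [+consonantal], [+continuant], [−labial], [−lateral], [+voice]. No other two segments in the inventory coincide on all 7 features. (They do differ in [strident], [coronal] and [dorsal], which are not among the given features.)

ɣ, z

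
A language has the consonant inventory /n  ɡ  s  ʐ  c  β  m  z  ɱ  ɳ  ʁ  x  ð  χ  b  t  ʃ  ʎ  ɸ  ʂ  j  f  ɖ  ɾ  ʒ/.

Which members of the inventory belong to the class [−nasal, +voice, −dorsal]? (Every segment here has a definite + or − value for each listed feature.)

ʐ, β, z, ð, b, ɖ, ɾ, ʒ

First, the [−nasal] segments are /ɡ, s, ʐ, c, β, z, ʁ, x, ð, χ, b, t, ʃ, ʎ, ɸ, ʂ, j, f, ɖ, ɾ, ʒ/.
Intersecting with [+voice] gives /ɡ, ʐ, β, z, ʁ, ð, b, ʎ, j, ɖ, ɾ, ʒ/.
Within that set, [−dorsal] leaves /ʐ, β, z, ð, b, ɖ, ɾ, ʒ/.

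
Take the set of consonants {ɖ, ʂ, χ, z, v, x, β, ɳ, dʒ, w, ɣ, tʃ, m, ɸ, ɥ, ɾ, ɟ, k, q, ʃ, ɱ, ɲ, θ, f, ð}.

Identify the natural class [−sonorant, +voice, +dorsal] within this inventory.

ɣ, ɟ

First, the [−sonorant] segments are /ɖ, ʂ, χ, z, v, x, β, dʒ, ɣ, tʃ, ɸ, ɟ, k, q, ʃ, θ, f, ð/.
Then [+voice] gives /ɖ, z, v, β, dʒ, ɣ, ɟ, ð/.
Then [+dorsal] leaves /ɣ, ɟ/.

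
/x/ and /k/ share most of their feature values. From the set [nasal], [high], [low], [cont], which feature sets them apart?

[continuant]

The two segments share [−nasal], [+high], [−low]. The only feature from the list on which they differ: /x/ is [+continuant] while /k/ is [−continuant].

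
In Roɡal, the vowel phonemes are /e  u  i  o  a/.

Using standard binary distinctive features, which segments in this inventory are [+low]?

The feature [low] marks segments produced with the tongue body lowered. In this inventory /a/ has that property, so it is [+low]; /e, u, i, o/ are [-low].

a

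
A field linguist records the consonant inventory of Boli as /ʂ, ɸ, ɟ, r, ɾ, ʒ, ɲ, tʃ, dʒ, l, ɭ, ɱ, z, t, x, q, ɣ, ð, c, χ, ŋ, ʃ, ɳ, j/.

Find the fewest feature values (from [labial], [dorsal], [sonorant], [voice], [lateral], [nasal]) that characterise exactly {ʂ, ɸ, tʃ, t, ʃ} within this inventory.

[−voice, −dorsal]

/ʂ, ɸ, tʃ, t, ʃ/ are all [−voice], [−dorsal], and no other segment in the inventory matches both values. Dropping any one of them over-generates: [−dorsal] alone would also admit /r, ɾ, ʒ, dʒ, …/; [−voice] alone would also admit /x, q, c, χ/. No other single listed feature picks out exactly this set either, so fewer than two features will not do.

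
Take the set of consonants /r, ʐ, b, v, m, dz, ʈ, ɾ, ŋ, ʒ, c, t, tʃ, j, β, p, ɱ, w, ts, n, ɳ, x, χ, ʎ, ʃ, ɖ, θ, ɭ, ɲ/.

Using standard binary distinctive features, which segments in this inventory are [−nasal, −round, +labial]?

b, v, β, p

First, the [−nasal] segments are /r, ʐ, b, v, dz, ʈ, ɾ, ʒ, c, t, tʃ, j, β, p, w, ts, x, χ, ʎ, ʃ, ɖ, θ, ɭ/.
Within that set, [−round] gives /r, ʐ, b, v, dz, ʈ, ɾ, ʒ, c, t, tʃ, j, β, p, ts, x, χ, ʎ, ʃ, ɖ, θ, ɭ/.
Intersecting with [+labial] leaves /b, v, β, p/.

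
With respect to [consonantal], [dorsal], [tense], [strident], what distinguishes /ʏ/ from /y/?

[tense]

The two segments share [-consonantal], [+dorsal], [-strident]. The only feature from the list on which they differ: /ʏ/ is [-tense] while /y/ is [+tense].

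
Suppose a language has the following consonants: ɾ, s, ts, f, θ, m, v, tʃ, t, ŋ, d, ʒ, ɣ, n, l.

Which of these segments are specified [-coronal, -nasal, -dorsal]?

f, v

Eliminate segments failing any feature: /ɾ, s, ts, θ, tʃ, t, d, ʒ, n, l/ are [+coronal]; /m, ŋ/ are [+nasal]; /ɣ/ is [+dorsal]. The remaining /f, v/ satisfy [-coronal], [-nasal], [-dorsal].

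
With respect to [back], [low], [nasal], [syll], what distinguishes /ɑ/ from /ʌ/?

/ɑ/ is the low back unrounded vowel and /ʌ/ is the mid back unrounded lax vowel. Both are [+back], [−nasal], [+syllabic]. /ɑ/ is [+low] while /ʌ/ is [−low], so the distinguishing feature is [low].

[low]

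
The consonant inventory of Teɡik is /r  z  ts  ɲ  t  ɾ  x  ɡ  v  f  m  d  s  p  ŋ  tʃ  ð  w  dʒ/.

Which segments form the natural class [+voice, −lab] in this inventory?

Checking each segment against [+voice], [−labial]: /r/ (alveolar trill), /z/ (voiced alveolar fricative), /ɲ/ (palatal nasal), /ɾ/ (alveolar tap), /ɡ/ (voiced velar stop), /d/ (voiced alveolar stop), among others, satisfy every feature; every other segment in the inventory fails at least one.

r, z, ɲ, ɾ, ɡ, d, ŋ, ð, dʒ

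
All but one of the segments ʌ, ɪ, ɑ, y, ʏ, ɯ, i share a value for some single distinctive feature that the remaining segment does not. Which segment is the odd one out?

The remaining segments after removing /ɑ/ share [−low]; /ɑ/ (low back unrounded vowel) is [+low]. For every other candidate removal, the leftover set fails to share any single feature value that the removed segment lacks.

ɑ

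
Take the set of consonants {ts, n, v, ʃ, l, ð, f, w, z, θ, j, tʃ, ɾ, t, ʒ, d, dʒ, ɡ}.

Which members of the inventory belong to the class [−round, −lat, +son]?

The [−round] segments are /ts, n, v, ʃ, l, ð, f, z, θ, j, tʃ, ɾ, t, ʒ, d, dʒ, ɡ/.
Intersecting with [−lateral] gives /ts, n, v, ʃ, ð, f, z, θ, j, tʃ, ɾ, t, ʒ, d, dʒ, ɡ/.
Of those, [+sonorant] leaves /n, j, ɾ/.

n, j, ɾ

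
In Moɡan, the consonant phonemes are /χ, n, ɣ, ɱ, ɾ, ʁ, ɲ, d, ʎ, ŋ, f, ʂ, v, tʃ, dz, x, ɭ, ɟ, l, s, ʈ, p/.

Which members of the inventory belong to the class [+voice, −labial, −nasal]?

ɣ, ɾ, ʁ, d, ʎ, dz, ɭ, ɟ, l

First, the [+voice] segments are /n, ɣ, ɱ, ɾ, ʁ, ɲ, d, ʎ, ŋ, v, dz, ɭ, ɟ, l/.
Among these, [−labial] gives /n, ɣ, ɾ, ʁ, ɲ, d, ʎ, ŋ, dz, ɭ, ɟ, l/.
Among these, [−nasal] leaves /ɣ, ɾ, ʁ, d, ʎ, dz, ɭ, ɟ, l/.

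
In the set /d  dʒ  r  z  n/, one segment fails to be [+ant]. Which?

Every segment except /dʒ/ is [+anterior]. /dʒ/ (voiced postalveolar affricate) is [−anterior], so it is the exception.

dʒ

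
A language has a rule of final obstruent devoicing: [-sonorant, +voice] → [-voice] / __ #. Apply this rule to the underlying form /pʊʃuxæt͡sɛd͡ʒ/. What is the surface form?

The only segment in the rule's environment that also matches [-sonorant, +voice] is /d͡ʒ/. Applying [-voice] turns the voiced postalveolar affricate into /t͡ʃ/ (voiceless postalveolar affricate), giving [pʊʃuxæt͡sɛt͡ʃ].

[pʊʃuxæt͡sɛt͡ʃ]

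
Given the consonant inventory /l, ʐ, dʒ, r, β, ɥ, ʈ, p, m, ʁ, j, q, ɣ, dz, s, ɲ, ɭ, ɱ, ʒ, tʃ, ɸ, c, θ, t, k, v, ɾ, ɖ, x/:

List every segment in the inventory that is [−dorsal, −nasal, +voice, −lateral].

ʐ, dʒ, r, β, dz, ʒ, v, ɾ, ɖ

Checking each segment against [−dorsal], [−nasal], [+voice], [−lateral]: /ʐ/ (voiced retroflex fricative), /dʒ/ (voiced postalveolar affricate), /r/ (alveolar trill), /β/ (voiced bilabial fricative), /dz/ (voiced alveolar affricate), /ʒ/ (voiced postalveolar fricative), among others, satisfy every feature; every other segment in the inventory fails at least one.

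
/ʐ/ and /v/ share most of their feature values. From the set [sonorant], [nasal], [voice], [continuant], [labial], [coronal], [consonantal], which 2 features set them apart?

[labial], [coronal]

/ʐ/ (voiced retroflex fricative) and /v/ (voiced labiodental fricative) agree on [−sonorant], [−nasal], [+voice], [+continuant], [+consonantal]. They differ on [labial] (/ʐ/ [−], /v/ [+]), [coronal] (/ʐ/ [+], /v/ [−]).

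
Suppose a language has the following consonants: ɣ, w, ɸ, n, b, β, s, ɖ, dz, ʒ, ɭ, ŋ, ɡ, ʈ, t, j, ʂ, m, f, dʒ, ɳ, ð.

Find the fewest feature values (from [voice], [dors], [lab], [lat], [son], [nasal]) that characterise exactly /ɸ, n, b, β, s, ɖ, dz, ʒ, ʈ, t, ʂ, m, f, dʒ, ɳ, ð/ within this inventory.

[-lat, -dors]

/ɸ, n, b, β, s, ɖ, dz, ʒ, ʈ, t, ʂ, m, f, dʒ, ɳ, ð/ are all [-lateral], [-dorsal], and no other segment in the inventory matches both values. Dropping any one of them over-generates: [-dorsal] alone would also admit /ɭ/; [-lateral] alone would also admit /ɣ, w, ŋ, ɡ, …/. No other single listed feature picks out exactly this set either, so fewer than two features will not do.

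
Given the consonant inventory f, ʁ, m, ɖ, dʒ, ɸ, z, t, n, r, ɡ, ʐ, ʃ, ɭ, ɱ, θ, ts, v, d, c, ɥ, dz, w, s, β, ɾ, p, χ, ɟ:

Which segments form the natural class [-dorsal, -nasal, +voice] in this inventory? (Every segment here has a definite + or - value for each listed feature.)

ɖ, dʒ, z, r, ʐ, ɭ, v, d, dz, β, ɾ

Checking each segment against [-dorsal], [-nasal], [+voice]: /ɖ/ (voiced retroflex stop), /dʒ/ (voiced postalveolar affricate), /z/ (voiced alveolar fricative), /r/ (alveolar trill), /ʐ/ (voiced retroflex fricative), /ɭ/ (retroflex lateral approximant), among others, satisfy every feature; every other segment in the inventory fails at least one.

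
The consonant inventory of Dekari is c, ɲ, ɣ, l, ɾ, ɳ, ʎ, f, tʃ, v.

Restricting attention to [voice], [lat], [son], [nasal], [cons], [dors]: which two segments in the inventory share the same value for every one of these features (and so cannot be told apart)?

/f/ (voiceless labiodental fricative) and /tʃ/ (voiceless postalveolar affricate) are both [−voice], [−lateral], [−sonorant], [−nasal], [+consonantal], [−dorsal], so none of the listed features separates them. (They do differ in [continuant], [labial] and [coronal], which are not among the given features.) Every other pair in the inventory differs on at least one listed feature.

f, tʃ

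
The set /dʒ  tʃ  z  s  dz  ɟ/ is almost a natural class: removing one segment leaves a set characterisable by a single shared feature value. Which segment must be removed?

The remaining segments after removing /ɟ/ share [+strident]; /ɟ/ (voiced palatal stop) is [−strident]. For every other candidate removal, the leftover set fails to share any single feature value that the removed segment lacks.

ɟ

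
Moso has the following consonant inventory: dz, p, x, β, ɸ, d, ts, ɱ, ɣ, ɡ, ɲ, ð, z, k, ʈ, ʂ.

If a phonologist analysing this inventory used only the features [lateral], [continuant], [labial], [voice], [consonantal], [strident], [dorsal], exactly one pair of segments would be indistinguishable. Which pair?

/ɡ/ (voiced velar stop) and /ɲ/ (palatal nasal) are both [-lateral], [-continuant], [-labial], [+voice], [+consonantal], [-strident], [+dorsal], so none of the listed features separates them. (They do differ in [sonorant], [nasal] and [back], which are not among the given features.) Every other pair in the inventory differs on at least one listed feature.

ɡ, ɲ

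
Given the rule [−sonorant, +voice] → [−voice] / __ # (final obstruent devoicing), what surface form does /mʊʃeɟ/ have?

[mʊʃec]

The only segment in the rule's environment that also matches [−sonorant, +voice] is /ɟ/. Applying [−voice] turns the voiced palatal stop into /c/ (voiceless palatal stop), giving [mʊʃec].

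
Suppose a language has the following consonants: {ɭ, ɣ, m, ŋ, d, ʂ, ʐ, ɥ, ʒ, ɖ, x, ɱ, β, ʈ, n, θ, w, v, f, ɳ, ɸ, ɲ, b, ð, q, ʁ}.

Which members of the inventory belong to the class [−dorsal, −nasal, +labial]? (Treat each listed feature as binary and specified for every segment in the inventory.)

β, v, f, ɸ, b

First, the [−dorsal] segments are /ɭ, m, d, ʂ, ʐ, ʒ, ɖ, ɱ, β, ʈ, n, θ, v, f, ɳ, ɸ, b, ð/.
Within that set, [−nasal] gives /ɭ, d, ʂ, ʐ, ʒ, ɖ, β, ʈ, θ, v, f, ɸ, b, ð/.
Of those, [+labial] leaves /β, v, f, ɸ, b/.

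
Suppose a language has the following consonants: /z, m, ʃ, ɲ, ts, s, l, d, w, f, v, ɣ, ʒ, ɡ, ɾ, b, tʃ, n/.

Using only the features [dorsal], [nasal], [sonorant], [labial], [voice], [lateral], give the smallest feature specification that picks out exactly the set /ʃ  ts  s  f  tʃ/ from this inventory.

[−voice]

The target set is precisely the extension of [−voice] in this inventory.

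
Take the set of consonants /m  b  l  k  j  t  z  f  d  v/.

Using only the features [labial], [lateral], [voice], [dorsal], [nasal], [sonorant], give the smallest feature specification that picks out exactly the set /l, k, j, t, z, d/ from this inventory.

The target set is precisely the extension of [−labial] in this inventory.

[−labial]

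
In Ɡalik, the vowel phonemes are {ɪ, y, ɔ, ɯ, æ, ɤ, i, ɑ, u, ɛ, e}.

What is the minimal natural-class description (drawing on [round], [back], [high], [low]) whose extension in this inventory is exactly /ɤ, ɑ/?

[-high, +back, -round]

The class [-high], [+back], [-round] has exactly /ɤ, ɑ/ as its extension in this inventory. No smaller conjunction from the listed features achieves this: [+back, -round] alone would also admit /ɯ/; [-high, -round] alone would also admit /æ, ɛ, e/; [-high, +back] alone would also admit /ɔ/; and checking the remaining two-feature bundles turns up none with this extension.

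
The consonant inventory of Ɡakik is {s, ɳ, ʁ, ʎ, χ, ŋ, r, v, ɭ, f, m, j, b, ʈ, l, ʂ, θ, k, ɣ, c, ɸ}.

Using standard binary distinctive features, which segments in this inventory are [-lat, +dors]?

Eliminate segments failing any feature: /s, ɳ, r, v, f, m, b, ʈ, ʂ, θ, ɸ/ are [-dorsal]; /ʎ, ɭ, l/ are [+lateral]. The remaining /ʁ, χ, ŋ, j, k, ɣ, c/ satisfy [-lateral], [+dorsal].

ʁ, χ, ŋ, j, k, ɣ, c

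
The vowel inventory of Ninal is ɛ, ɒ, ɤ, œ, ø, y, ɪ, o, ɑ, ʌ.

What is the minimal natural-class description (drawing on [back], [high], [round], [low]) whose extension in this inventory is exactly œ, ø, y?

/œ, ø, y/ are all [-back], [+round], and no other segment in the inventory matches both values. Dropping any one of them over-generates: [+round] alone would also admit /ɒ, o/; [-back] alone would also admit /ɛ, ɪ/. No other single listed feature picks out exactly this set either, so fewer than two features will not do.

[-back, +round]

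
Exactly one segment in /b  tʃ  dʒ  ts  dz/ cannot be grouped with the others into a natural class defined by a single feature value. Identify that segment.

b

[delayed release] (equivalently [strident], [labial], [coronal]) groups all but one: /ts, dz, tʃ, dʒ/ share [+delayed release] while /b/ (voiced bilabial stop) alone is [−delayed release]. Removing any other segment would not leave a single-feature class that excludes it.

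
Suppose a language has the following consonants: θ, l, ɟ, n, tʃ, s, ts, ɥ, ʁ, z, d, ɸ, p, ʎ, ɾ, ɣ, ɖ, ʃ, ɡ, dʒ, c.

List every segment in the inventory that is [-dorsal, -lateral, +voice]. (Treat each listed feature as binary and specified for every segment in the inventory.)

n, z, d, ɾ, ɖ, dʒ

The [-dorsal] segments are /θ, l, n, tʃ, s, ts, z, d, ɸ, p, ɾ, ɖ, ʃ, dʒ/.
Within that set, [-lateral] gives /θ, n, tʃ, s, ts, z, d, ɸ, p, ɾ, ɖ, ʃ, dʒ/.
Of those, [+voice] leaves /n, z, d, ɾ, ɖ, dʒ/.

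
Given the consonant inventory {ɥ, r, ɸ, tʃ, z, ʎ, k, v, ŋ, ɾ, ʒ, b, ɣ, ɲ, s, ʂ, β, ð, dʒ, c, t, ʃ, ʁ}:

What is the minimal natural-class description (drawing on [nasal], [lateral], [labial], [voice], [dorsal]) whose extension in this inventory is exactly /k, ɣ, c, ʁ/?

Every target segment is [−nasal], [−lateral], [−labial], [+dorsal]; each remaining inventory member fails at least one of these. Each conjunct is needed — [−lateral, −labial, +dorsal] alone would also admit /ŋ, ɲ/; [−nasal, −labial, +dorsal] alone would also admit /ʎ/; [−nasal, −lateral, +dorsal] alone would also admit /ɥ/; [−nasal, −lateral, −labial] alone would also admit /r, tʃ, z, ɾ, …/ — and no other combination of three listed features has exactly this extension, so four is the minimum.

[−nasal, −lateral, −labial, +dorsal]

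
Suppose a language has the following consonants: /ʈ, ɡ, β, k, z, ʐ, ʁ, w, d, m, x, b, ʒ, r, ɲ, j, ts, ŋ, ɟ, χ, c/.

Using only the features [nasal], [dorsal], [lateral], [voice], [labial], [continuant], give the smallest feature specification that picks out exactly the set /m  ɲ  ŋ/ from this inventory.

[+nasal]

The target set is precisely the extension of [+nasal] in this inventory.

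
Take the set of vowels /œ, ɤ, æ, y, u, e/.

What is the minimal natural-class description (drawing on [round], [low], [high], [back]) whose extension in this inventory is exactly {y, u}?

[+high]

/y, u/ are exactly the [+high] segments in the inventory, so a single feature suffices.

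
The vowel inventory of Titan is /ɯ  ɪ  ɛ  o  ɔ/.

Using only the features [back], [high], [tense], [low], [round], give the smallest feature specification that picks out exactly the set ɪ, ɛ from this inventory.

[-back]

/ɪ, ɛ/ are exactly the [-back] segments in the inventory, so a single feature suffices.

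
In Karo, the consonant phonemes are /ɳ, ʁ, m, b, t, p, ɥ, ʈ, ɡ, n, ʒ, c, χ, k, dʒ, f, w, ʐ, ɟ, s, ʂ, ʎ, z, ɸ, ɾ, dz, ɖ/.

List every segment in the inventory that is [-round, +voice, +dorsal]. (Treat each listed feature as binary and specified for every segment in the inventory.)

Eliminate segments failing any feature: /ɳ, m, b, n, ʒ, dʒ, ʐ, z, ɾ, dz, ɖ/ are [-dorsal]; /t, p, ʈ, c, χ, k, f, s, ʂ, ɸ/ are [-voice]; /ɥ, w/ are [+round]. The remaining /ʁ, ɡ, ɟ, ʎ/ satisfy [-round], [+voice], [+dorsal].

ʁ, ɡ, ɟ, ʎ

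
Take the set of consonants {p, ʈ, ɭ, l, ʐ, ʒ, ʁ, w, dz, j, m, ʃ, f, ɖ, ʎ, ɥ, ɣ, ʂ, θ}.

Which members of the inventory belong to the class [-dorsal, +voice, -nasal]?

ɭ, l, ʐ, ʒ, dz, ɖ

Checking each segment against [-dorsal], [+voice], [-nasal]: /ɭ/ (retroflex lateral approximant), /l/ (alveolar lateral approximant), /ʐ/ (voiced retroflex fricative), /ʒ/ (voiced postalveolar fricative), /dz/ (voiced alveolar affricate), /ɖ/ (voiced retroflex stop) satisfy every feature; every other segment in the inventory fails at least one.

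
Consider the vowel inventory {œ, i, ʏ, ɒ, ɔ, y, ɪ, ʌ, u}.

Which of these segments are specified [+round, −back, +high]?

ʏ, y

Eliminate segments failing any feature: /œ/ is [−high]; /i, ɪ, ʌ/ are [−round]; /ɒ, ɔ, u/ are [+back]. The remaining /ʏ, y/ satisfy [+round], [−back], [+high].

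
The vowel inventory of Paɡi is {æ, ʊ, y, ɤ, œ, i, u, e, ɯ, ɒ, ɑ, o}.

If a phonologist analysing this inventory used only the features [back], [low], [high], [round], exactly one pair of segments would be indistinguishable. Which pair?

ʊ, u

/ʊ/ (high back rounded lax vowel) and /u/ (high back rounded tense vowel) are both [+back], [-low], [+high], [+round], so none of the listed features separates them. (They do differ in [tense], which is not among the given features.) Every other pair in the inventory differs on at least one listed feature.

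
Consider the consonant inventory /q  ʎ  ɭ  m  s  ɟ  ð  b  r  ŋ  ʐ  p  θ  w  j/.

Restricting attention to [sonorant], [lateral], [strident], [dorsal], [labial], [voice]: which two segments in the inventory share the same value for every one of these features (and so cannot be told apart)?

ŋ, j

Both /ŋ/ and /j/ are [+sonorant], [−lateral], [−strident], [+dorsal], [−labial], [+voice]. Since the list omits [nasal], [continuant] and [back] — which do distinguish the velar nasal from the palatal glide — this pair collapses; all other pairs remain distinct.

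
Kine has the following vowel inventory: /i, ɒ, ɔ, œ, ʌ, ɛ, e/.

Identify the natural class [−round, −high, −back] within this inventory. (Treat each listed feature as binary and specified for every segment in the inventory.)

First, the [−round] segments are /i, ʌ, ɛ, e/.
Then [−high] gives /ʌ, ɛ, e/.
Among these, [−back] leaves /ɛ, e/.

ɛ, e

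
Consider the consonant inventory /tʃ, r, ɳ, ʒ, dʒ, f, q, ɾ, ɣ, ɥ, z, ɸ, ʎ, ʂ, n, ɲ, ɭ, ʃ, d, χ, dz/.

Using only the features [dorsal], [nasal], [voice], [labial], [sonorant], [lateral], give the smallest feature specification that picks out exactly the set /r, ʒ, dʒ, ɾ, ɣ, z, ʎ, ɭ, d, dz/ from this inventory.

[+voice, -nasal, -labial]

/r, ʒ, dʒ, ɾ, ɣ, z, ʎ, ɭ, d, dz/ are all [+voice], [-nasal], [-labial], and no other segment in the inventory matches all three values. Dropping any one of them over-generates: [-nasal, -labial] alone would also admit /tʃ, q, ʂ, ʃ, …/; [+voice, -labial] alone would also admit /ɳ, n, ɲ/; [+voice, -nasal] alone would also admit /ɥ/. No other combination of two listed features picks out exactly this set either, so fewer than three features will not do.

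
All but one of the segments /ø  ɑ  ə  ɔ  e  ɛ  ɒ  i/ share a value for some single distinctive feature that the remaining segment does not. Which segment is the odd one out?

/ɔ, ɑ, ɛ, e, ø, ə, ɒ/ are all [−high], but /i/ (high front unrounded tense vowel) is [+high]. No other single segment can be removed to leave a set sharing one feature value that the removed segment lacks, so /i/ is the odd one out.

i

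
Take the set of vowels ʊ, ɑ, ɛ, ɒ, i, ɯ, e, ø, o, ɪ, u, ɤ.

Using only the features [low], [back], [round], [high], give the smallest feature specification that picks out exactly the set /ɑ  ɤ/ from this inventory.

Every target segment is [-high], [+back], [-round]; each remaining inventory member fails at least one of these. Each conjunct is needed — [+back, -round] alone would also admit /ɯ/; [-high, -round] alone would also admit /ɛ, e/; [-high, +back] alone would also admit /ɒ, o/ — and no other combination of two listed features has exactly this extension, so three is the minimum.

[-high, +back, -round]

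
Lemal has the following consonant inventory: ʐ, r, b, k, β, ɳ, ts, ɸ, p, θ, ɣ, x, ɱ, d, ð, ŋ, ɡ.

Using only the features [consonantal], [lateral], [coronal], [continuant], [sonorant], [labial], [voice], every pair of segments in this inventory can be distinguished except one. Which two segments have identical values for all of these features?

ʐ, ð

On the given features, /ʐ/ and /ð/ have an identical profile: [+consonantal], [−lateral], [+coronal], [+continuant], [−sonorant], [−labial], [+voice]. No other two segments in the inventory coincide on all 7 features. (They do differ in [strident], [anterior] and [distributed], which are not among the given features.)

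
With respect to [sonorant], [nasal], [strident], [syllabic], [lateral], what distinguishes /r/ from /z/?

The two segments share [−nasal], [−syllabic], [−lateral]. The only features from the list on which they differ: /r/ is [+sonorant] while /z/ is [−sonorant]; /r/ is [−strident] while /z/ is [+strident].

[sonorant], [strident]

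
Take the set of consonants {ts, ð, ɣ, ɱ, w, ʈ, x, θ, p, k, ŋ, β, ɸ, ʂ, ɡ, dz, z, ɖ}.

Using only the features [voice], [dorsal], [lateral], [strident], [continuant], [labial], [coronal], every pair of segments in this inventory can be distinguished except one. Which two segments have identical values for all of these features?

ŋ, ɡ

On the given features, /ŋ/ and /ɡ/ have an identical profile: [+voice], [+dorsal], [−lateral], [−strident], [−continuant], [−labial], [−coronal]. No other two segments in the inventory coincide on all 7 features. (They do differ in [sonorant] and [nasal], which are not among the given features.)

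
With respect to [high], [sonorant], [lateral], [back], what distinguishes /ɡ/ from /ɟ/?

The two segments share [+high], [-sonorant], [-lateral]. The only feature from the list on which they differ: /ɡ/ is [+back] while /ɟ/ is [-back].

[back]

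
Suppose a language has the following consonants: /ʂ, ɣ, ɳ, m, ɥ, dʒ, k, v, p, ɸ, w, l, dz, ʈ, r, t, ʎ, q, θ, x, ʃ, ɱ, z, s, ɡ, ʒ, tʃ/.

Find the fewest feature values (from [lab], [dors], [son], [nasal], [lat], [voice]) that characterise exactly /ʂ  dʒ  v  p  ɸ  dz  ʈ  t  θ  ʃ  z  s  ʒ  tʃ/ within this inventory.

Every target segment is [-sonorant], [-dorsal]; each remaining inventory member fails at least one of these. Each conjunct is needed — [-dorsal] alone would also admit /ɳ, m, l, r, …/; [-sonorant] alone would also admit /ɣ, k, q, x, …/ — and no other single listed feature has exactly this extension, so two is the minimum.

[-son, -dors]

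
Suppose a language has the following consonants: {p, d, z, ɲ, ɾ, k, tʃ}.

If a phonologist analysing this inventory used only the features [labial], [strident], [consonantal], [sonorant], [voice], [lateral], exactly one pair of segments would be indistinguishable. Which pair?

On the given features, /ɲ/ and /ɾ/ have an identical profile: [−labial], [−strident], [+consonantal], [+sonorant], [+voice], [−lateral]. No other two segments in the inventory coincide on all 6 features. (They do differ in [nasal] and [dorsal], which are not among the given features.)

ɲ, ɾ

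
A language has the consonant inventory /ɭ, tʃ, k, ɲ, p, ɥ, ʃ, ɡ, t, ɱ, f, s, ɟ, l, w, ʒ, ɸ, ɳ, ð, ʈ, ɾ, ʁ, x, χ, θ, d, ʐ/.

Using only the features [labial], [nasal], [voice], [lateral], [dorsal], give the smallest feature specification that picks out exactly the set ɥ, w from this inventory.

/ɥ, w/ are all [+labial], [+dorsal], and no other segment in the inventory matches both values. Dropping any one of them over-generates: [+dorsal] alone would also admit /k, ɲ, ɡ, ɟ, …/; [+labial] alone would also admit /p, ɱ, f, ɸ/. No other single listed feature picks out exactly this set either, so fewer than two features will not do.

[+labial, +dorsal]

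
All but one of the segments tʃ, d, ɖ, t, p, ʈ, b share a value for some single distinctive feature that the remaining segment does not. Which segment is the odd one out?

[delayed release] (equivalently [strident]) groups all but one: /p, ɖ, b, t, d, ʈ/ share [-delayed release] while /tʃ/ (voiceless postalveolar affricate) alone is [+delayed release]. Removing any other segment would not leave a single-feature class that excludes it.

tʃ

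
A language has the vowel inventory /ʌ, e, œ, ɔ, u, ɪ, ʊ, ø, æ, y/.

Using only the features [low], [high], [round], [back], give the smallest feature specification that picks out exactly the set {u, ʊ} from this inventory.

The class [+high], [+back] has exactly /u, ʊ/ as its extension in this inventory. No smaller conjunction from the listed features achieves this: [+back] alone would also admit /ʌ, ɔ/; [+high] alone would also admit /ɪ, y/; and checking the remaining single features turns up none with this extension.

[+high, +back]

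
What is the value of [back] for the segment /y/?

[−back]

/y/ is the high front rounded tense vowel, hence [−back].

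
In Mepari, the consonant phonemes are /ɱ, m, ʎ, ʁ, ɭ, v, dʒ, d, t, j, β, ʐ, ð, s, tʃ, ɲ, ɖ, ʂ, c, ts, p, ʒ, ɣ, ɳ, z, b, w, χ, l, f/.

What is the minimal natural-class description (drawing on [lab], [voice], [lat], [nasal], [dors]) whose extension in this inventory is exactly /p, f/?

/p, f/ are all [−voice], [+labial], and no other segment in the inventory matches both values. Dropping any one of them over-generates: [+labial] alone would also admit /ɱ, m, v, β, …/; [−voice] alone would also admit /t, s, tʃ, ʂ, …/. No other single listed feature picks out exactly this set either, so fewer than two features will not do.

[−voice, +lab]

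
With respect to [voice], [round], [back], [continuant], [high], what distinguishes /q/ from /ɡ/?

[voice], [high]

/q/ is the voiceless uvular stop and /ɡ/ is the voiced velar stop. Both are [-round], [+back], [-continuant]. /q/ is [-voice] while /ɡ/ is [+voice]; /q/ is [-high] while /ɡ/ is [+high], so the distinguishing features are [voice], [high].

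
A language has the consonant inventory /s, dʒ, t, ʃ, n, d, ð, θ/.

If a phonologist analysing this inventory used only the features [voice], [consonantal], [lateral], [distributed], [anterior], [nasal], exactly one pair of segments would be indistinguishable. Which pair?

s, t

On the given features, /s/ and /t/ have an identical profile: [-voice], [+consonantal], [-lateral], [-distributed], [+anterior], [-nasal]. No other two segments in the inventory coincide on all 6 features. (They do differ in [continuant] and [strident], which are not among the given features.)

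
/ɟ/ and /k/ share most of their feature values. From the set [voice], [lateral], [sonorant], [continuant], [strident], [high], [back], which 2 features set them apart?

[voice], [back]

/ɟ/ (voiced palatal stop) and /k/ (voiceless velar stop) agree on [−lateral], [−sonorant], [−continuant], [−strident], [+high]. They differ on [voice] (/ɟ/ [+], /k/ [−]), [back] (/ɟ/ [−], /k/ [+]).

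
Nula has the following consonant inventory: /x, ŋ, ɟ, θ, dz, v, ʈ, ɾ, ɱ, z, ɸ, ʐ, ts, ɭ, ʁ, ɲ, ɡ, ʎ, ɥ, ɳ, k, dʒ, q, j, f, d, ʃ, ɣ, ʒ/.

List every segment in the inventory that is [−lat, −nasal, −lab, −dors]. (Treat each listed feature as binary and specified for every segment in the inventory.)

Checking each segment against [−lateral], [−nasal], [−labial], [−dorsal]: /θ/ (voiceless dental fricative), /dz/ (voiced alveolar affricate), /ʈ/ (voiceless retroflex stop), /ɾ/ (alveolar tap), /z/ (voiced alveolar fricative), /ʐ/ (voiced retroflex fricative), among others, satisfy every feature; every other segment in the inventory fails at least one.

θ, dz, ʈ, ɾ, z, ʐ, ts, dʒ, d, ʃ, ʒ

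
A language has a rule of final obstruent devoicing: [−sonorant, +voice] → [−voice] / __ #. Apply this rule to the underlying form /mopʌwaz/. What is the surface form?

[mopʌwas]

Only the final segment /z/ is both word-final and matches the structural description. It is a voiced alveolar fricative, so [−sonorant, +voice] holds; changing it to [−voice] with all other features held fixed yields /s/ (voiceless alveolar fricative). No other segment meets both the structural description and the environment, so the output is [mopʌwas].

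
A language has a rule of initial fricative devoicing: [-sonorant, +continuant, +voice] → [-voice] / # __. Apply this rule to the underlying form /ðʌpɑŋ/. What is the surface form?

Only the initial segment /ð/ is both word-initial and matches the structural description. It is a voiced dental fricative, so [-sonorant, +continuant, +voice] holds; changing it to [-voice] with all other features held fixed yields /θ/ (voiceless dental fricative). No other segment meets both the structural description and the environment, so the output is [θʌpɑŋ].

[θʌpɑŋ]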